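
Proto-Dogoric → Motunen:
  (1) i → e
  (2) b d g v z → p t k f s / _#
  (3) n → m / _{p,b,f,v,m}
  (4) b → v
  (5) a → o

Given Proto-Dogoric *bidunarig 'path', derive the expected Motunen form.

Motunen: start from *bidunarig.
  rule 1 (vowel merger): bidunarig → bedunareg
  rule 2 (final devoicing): bedunareg → bedunarek
  rule 3: no change — bedunarek
  rule 4 (unconditioned shift): bedunarek → vedunarek
  rule 5 (vowel merger): vedunarek → vedunorek
  ⇒ Motunen vedunorek

vedunorek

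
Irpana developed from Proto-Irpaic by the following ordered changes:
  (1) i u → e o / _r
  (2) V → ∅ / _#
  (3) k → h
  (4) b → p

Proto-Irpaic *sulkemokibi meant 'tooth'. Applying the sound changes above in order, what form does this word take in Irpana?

Irpana: *sulkemokibi
  sulkemokibi (rule 1 does not apply)
  sulkemokibi → sulkemokib   [apocope]
  sulkemokib → sulhemohib   [unconditioned shift]
  sulhemohib → sulhemohip   [unconditioned shift]
  giving Irpana sulhemohip.

sulhemohip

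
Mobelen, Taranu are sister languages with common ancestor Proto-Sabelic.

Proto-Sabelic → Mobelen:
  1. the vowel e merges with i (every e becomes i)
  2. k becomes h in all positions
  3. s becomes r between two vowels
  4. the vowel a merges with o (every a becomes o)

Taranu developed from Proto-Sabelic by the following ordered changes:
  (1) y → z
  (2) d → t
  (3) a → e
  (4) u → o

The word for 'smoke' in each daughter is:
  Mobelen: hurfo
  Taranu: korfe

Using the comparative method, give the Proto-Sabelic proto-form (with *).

*kurfa

Position 5: Mobelen has o, Taranu has e. Taking the neighbouring segments as reconstructed: Mobelen o could go back to *a or *o; Taranu e could go back to *a or *e — the one source consistent with every daughter is *a.
Position 1: Mobelen has h, Taranu has k. Taranu preserves k here (none of its changes turn any other segment into k), so the proto-segment is *k.
Position 2: Mobelen has u, Taranu has o. Mobelen preserves u here (none of its changes turn any other segment into u), so the proto-segment is *u.
Continuing position by position gives *kurfa; check it forward:
Mobelen: *kurfa
  kurfa (rule 1 does not apply)
  kurfa → hurfa   [unconditioned shift]
  hurfa (rule 3 does not apply)
  hurfa → hurfo   [vowel merger]
  giving Mobelen hurfo.
Taranu: *kurfa
  kurfa (rule 1 does not apply)
  kurfa (rule 2 does not apply)
  kurfa → kurfe   [vowel merger]
  kurfe → korfe   [vowel merger]
  giving Taranu korfe.
No other proto-form is consistent with every reflex, so the reconstruction is *kurfa.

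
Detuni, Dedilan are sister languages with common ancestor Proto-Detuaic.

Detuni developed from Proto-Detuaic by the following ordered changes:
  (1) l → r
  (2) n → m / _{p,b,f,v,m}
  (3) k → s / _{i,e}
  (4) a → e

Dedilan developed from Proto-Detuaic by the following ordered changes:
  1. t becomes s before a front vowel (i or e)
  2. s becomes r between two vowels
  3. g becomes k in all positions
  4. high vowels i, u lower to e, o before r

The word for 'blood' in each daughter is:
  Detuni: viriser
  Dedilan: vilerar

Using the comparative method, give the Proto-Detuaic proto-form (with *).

Position 3: Detuni has r, Dedilan has l. Dedilan preserves l here (none of its changes turn any other segment into l), so the proto-segment is *l.
Position 4: Detuni has i, Dedilan has e. Detuni preserves i here (none of its changes turn any other segment into i), so the proto-segment is *i.
Position 6: Detuni has e, Dedilan has a. Dedilan preserves a here (none of its changes turn any other segment into a), so the proto-segment is *a.
Continuing position by position gives *vilisar; check it forward:
Detuni: *vilisar > virisar > viriser  (by unconditioned shift, vowel merger)
Dedilan: *vilisar > vilirar > vilerar  (by rhotacism, pre-rhotic lowering)
*vilisar is the unique common source.

*vilisar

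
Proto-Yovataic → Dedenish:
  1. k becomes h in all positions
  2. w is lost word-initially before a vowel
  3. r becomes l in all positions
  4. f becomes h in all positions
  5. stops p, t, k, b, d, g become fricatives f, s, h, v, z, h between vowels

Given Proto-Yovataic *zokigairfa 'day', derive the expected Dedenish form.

Dedenish: start from *zokigairfa.
  rule 1 (unconditioned shift): zokigairfa → zohigairfa
  rule 2: no change — zohigairfa
  rule 3 (unconditioned shift): zohigairfa → zohigailfa
  rule 4 (unconditioned shift): zohigailfa → zohigailha
  rule 5 (intervocalic lenition): zohigailha → zohihailha
  ⇒ Dedenish zohihailha

zohihailha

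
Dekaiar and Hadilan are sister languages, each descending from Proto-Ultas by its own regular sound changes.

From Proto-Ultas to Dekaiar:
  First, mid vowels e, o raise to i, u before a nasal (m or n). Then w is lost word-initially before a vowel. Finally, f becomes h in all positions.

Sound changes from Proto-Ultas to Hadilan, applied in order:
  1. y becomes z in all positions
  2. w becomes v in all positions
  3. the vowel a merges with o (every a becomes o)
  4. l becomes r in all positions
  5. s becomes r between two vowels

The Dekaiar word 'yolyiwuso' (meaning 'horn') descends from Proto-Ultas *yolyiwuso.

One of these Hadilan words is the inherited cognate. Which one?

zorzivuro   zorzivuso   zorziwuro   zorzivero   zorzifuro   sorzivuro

zorzivuro

Hadilan: start from *yolyiwuso.
  rule 1 (unconditioned shift): yolyiwuso → zolziwuso
  rule 2 (unconditioned shift): zolziwuso → zolzivuso
  rule 3: no change — zolzivuso
  rule 4 (unconditioned shift): zolzivuso → zorzivuso
  rule 5 (rhotacism): zorzivuso → zorzivuro
  ⇒ Hadilan zorzivuro
Only 'zorzivuro' matches the regular Hadilan development of *yolyiwuso.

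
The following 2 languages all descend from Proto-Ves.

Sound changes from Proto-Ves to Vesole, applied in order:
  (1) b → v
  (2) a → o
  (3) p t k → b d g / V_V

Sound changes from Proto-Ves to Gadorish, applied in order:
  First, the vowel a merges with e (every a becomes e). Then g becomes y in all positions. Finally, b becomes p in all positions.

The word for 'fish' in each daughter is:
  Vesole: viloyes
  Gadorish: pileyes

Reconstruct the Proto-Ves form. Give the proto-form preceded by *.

Position 1: Vesole has v, Gadorish has p. Taking the neighbouring segments as reconstructed: Vesole v could go back to *b or *v; Gadorish p could go back to *p or *b — the one source consistent with every daughter is *b.
Position 4: Vesole has o, Gadorish has e. Taking the neighbouring segments as reconstructed: Vesole o could go back to *a or *o; Gadorish e could go back to *a or *e — the one source consistent with every daughter is *a.
Verify the candidate proto-form against each daughter:
Vesole: start from *bilayes.
  rule 1 (unconditioned shift): bilayes → vilayes
  rule 2 (vowel merger): vilayes → viloyes
  rule 3: no change — viloyes
  ⇒ Vesole viloyes
Gadorish: *bilayes
  bilayes → bileyes   [vowel merger]
  bileyes (rule 2 does not apply)
  bileyes → pileyes   [unconditioned shift]
  giving Gadorish pileyes.
*bilayes is the unique common source.

*bilayes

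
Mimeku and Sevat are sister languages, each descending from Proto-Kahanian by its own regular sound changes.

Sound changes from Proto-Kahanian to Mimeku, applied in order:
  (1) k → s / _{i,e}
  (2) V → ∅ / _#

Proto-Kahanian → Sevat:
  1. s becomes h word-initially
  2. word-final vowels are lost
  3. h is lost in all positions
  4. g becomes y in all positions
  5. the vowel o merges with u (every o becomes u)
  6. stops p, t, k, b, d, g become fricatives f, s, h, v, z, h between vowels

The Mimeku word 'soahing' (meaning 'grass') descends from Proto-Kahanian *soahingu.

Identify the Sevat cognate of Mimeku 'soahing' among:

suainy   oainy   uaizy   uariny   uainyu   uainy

uainy

Sevat: *soahingu
  soahingu → hoahingu   [debuccalisation]
  hoahingu → hoahing   [apocope]
  hoahing → oaing   [h-loss]
  oaing → oainy   [unconditioned shift]
  oainy → uainy   [vowel merger]
  uainy (rule 6 does not apply)
  giving Sevat uainy.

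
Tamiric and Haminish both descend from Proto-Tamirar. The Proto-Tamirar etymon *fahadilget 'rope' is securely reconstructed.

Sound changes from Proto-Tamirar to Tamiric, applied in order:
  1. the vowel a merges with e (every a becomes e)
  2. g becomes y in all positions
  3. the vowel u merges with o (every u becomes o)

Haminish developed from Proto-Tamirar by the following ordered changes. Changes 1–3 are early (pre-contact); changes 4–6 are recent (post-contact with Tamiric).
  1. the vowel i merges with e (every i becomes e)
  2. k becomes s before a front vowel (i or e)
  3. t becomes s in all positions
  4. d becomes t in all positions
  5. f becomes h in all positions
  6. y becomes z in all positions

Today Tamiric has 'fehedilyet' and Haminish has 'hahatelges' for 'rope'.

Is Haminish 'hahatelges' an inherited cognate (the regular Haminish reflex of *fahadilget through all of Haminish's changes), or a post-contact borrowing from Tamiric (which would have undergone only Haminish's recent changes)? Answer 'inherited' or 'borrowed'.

inherited

If inherited, *fahadilget would pass through all of Haminish's changes:
Haminish: *fahadilget > fahadelget > fahadelges > fahatelges > hahatelges  (by vowel merger, unconditioned shift, unconditioned shift, unconditioned shift)
If borrowed from Tamiric 'fehedilyet' after the early changes, it would undergo only the recent ones:
  rule 4 (unconditioned shift): fehedilyet → fehetilyet
  rule 5 (unconditioned shift): fehetilyet → hehetilyet
  rule 6 (unconditioned shift): hehetilyet → hehetilzet
  ⇒ as a loan: hehetilzet
Haminish 'hahatelges' matches the inherited outcome exactly, so it is an inherited cognate, not a loan.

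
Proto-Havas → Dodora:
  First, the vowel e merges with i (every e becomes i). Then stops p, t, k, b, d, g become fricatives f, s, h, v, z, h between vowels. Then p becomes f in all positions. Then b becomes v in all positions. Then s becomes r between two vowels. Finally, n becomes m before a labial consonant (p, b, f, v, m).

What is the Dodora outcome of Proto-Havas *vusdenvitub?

vusdimviruv

Dodora: *vusdenvitub > vusdinvitub > vusdinvisub > vusdinvisuv > vusdinviruv > vusdimviruv  (by vowel merger, intervocalic lenition, unconditioned shift, rhotacism, nasal place assimilation)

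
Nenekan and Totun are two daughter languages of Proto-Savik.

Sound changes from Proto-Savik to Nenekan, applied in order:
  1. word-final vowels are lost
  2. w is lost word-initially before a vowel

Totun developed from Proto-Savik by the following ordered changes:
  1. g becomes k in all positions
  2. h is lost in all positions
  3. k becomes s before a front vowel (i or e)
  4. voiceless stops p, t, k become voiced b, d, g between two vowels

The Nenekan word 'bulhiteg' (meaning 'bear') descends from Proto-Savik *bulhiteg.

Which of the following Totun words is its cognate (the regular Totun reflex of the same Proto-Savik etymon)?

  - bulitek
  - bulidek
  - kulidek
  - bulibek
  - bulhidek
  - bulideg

Totun: *bulhiteg
  bulhiteg → bulhitek   [unconditioned shift]
  bulhitek → bulitek   [h-loss]
  bulitek (rule 3 does not apply)
  bulitek → bulidek   [intervocalic voicing]
  giving Totun bulidek.
Among the options, 'bulidek' alone shows every Totun change applied in order.

bulidek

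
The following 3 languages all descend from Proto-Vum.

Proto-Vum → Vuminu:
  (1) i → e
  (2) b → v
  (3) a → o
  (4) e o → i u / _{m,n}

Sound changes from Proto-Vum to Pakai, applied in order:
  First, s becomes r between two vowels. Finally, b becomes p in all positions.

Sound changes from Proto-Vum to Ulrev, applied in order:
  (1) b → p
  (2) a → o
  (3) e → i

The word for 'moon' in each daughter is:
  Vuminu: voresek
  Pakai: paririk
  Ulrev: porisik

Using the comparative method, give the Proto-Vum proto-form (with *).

*barisik

Position 5: Vuminu has s, Pakai has r, Ulrev has s. Vuminu preserves s here (none of its changes turn any other segment into s), so the proto-segment is *s.
Position 4: Vuminu has e, Pakai has i, Ulrev has i. Pakai preserves i here (none of its changes turn any other segment into i), so the proto-segment is *i.
Position 6: Vuminu has e, Pakai has i, Ulrev has i. Pakai preserves i here (none of its changes turn any other segment into i), so the proto-segment is *i.
Continuing position by position gives *barisik; check it forward:
Vuminu: start from *barisik.
  rule 1 (vowel merger): barisik → baresek
  rule 2 (unconditioned shift): baresek → varesek
  rule 3 (vowel merger): varesek → voresek
  rule 4: no change — voresek
  ⇒ Vuminu voresek
Pakai: *barisik
  barisik → baririk   [rhotacism]
  baririk → paririk   [unconditioned shift]
  giving Pakai paririk.
Ulrev: *barisik
  barisik → parisik   [unconditioned shift]
  parisik → porisik   [vowel merger]
  porisik (rule 3 does not apply)
  giving Ulrev porisik.
Only *barisik yields all of Vuminu voresek, Pakai paririk, Ulrev porisik.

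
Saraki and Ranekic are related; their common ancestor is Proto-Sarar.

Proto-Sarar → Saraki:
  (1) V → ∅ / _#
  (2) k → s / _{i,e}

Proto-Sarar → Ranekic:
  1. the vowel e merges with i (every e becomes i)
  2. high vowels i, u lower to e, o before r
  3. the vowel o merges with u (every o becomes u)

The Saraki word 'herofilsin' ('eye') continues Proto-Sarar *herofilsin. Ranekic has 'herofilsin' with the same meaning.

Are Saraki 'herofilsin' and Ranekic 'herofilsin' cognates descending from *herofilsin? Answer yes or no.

no

Derive the expected Ranekic reflex of *herofilsin:
Ranekic: *herofilsin > hirofilsin > herofilsin > herufilsin  (by vowel merger, pre-rhotic lowering, vowel merger)
The regular Ranekic reflex would be 'herufilsin', but the attested form is 'herofilsin'. The correspondence is irregular, so they are not cognates (the Ranekic form has a different source).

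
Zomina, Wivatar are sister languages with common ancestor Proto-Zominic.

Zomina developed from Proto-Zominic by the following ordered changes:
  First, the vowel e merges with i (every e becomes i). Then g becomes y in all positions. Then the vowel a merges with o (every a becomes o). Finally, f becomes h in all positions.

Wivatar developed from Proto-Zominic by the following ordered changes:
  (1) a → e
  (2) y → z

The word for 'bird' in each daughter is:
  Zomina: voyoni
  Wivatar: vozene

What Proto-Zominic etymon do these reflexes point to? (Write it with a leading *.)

Position 4: Zomina has o, Wivatar has e. Taking the neighbouring segments as reconstructed: Zomina o could go back to *a or *o; Wivatar e could go back to *a or *e — the one source consistent with every daughter is *a.
Position 3: Zomina has y, Wivatar has z. Taking the neighbouring segments as reconstructed: Zomina y could go back to *g or *y; Wivatar z could go back to *z or *y — the one source consistent with every daughter is *y.
Continuing position by position gives *voyane; check it forward:
Zomina: start from *voyane.
  rule 1 (vowel merger): voyane → voyani
  rule 2: no change — voyani
  rule 3 (vowel merger): voyani → voyoni
  rule 4: no change — voyoni
  ⇒ Zomina voyoni
Wivatar: *voyane
  voyane → voyene   [vowel merger]
  voyene → vozene   [unconditioned shift]
  giving Wivatar vozene.
*voyane is the unique common source.

*voyane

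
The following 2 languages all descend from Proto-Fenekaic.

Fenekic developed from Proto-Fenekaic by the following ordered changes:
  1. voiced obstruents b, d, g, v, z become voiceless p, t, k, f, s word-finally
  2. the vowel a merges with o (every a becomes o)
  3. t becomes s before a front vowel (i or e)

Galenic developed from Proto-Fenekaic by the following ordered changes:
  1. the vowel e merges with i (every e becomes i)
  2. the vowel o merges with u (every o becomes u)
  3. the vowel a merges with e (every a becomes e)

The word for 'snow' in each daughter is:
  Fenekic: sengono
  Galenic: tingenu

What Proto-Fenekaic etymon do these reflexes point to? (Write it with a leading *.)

*tengano

Position 1: Fenekic has s, Galenic has t. Galenic preserves t here (none of its changes turn any other segment into t), so the proto-segment is *t.
Position 5: Fenekic has o, Galenic has e. In Galenic, e can only continue *a, so the proto-segment is *a.
Position 7: Fenekic has o, Galenic has u. Taking the neighbouring segments as reconstructed: Fenekic o could go back to *a or *o; Galenic u could go back to *o or *u — the one source consistent with every daughter is *o.
Verify the candidate proto-form against each daughter:
Fenekic: *tengano > tengono > sengono  (by vowel merger, palatalisation)
Galenic: *tengano > tingano > tinganu > tingenu  (by vowel merger, vowel merger, vowel merger)
No other proto-form is consistent with every reflex, so the reconstruction is *tengano.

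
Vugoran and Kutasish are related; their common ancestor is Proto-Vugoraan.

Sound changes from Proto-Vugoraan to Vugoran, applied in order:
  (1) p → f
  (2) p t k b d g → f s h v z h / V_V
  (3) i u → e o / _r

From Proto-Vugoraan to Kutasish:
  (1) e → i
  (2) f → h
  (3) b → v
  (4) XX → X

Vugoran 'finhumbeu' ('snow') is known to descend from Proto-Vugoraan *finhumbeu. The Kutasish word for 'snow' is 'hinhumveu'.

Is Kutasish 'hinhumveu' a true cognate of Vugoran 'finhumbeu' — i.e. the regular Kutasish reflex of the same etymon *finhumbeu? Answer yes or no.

Derive the expected Kutasish reflex of *finhumbeu:
Kutasish: *finhumbeu
  finhumbeu → finhumbiu   [vowel merger]
  finhumbiu → hinhumbiu   [unconditioned shift]
  hinhumbiu → hinhumviu   [unconditioned shift]
  hinhumviu (rule 4 does not apply)
  giving Kutasish hinhumviu.
The regular Kutasish reflex would be 'hinhumviu', but the attested form is 'hinhumveu'. The correspondence is irregular, so they are not cognates (the Kutasish form has a different source).

no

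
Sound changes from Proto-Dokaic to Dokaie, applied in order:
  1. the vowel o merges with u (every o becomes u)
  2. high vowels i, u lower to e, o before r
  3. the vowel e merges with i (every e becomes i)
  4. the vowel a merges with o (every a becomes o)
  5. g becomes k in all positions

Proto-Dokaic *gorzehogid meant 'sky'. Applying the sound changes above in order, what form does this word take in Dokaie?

korzihukid

Dokaie: *gorzehogid > gurzehugid > gorzehugid > gorzihugid > korzihukid  (by vowel merger, pre-rhotic lowering, vowel merger, unconditioned shift)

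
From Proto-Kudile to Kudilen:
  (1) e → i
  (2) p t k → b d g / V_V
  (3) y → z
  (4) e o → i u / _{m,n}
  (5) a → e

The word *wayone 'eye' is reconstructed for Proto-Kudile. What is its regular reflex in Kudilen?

Kudilen: *wayone > wayoni > wazoni > wazuni > wezuni  (by vowel merger, unconditioned shift, pre-nasal raising, vowel merger)

wezuni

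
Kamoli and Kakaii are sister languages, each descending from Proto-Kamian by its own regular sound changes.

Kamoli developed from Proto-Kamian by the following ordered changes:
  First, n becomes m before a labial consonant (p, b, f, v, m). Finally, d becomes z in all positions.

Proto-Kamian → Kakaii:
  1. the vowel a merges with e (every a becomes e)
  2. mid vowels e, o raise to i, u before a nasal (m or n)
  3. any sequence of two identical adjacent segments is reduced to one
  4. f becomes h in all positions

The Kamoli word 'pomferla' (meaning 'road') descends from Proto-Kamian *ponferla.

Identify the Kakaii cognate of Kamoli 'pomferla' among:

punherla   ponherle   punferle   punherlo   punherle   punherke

Kakaii: *ponferla
  ponferla → ponferle   [vowel merger]
  ponferle → punferle   [pre-nasal raising]
  punferle (rule 3 does not apply)
  punferle → punherle   [unconditioned shift]
  giving Kakaii punherle.

punherle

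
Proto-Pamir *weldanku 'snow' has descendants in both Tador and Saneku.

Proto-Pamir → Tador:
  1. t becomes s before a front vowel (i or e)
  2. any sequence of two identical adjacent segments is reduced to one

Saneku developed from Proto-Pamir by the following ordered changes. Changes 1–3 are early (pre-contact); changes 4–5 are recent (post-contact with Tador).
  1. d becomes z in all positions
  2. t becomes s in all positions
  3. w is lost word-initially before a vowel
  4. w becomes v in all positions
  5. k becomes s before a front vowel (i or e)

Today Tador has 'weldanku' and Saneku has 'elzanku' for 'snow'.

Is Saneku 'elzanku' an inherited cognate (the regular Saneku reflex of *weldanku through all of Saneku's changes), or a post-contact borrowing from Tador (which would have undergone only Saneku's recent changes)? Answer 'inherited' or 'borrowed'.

If inherited, *weldanku would pass through all of Saneku's changes:
Saneku: start from *weldanku.
  rule 1 (unconditioned shift): weldanku → welzanku
  rule 2: no change — welzanku
  rule 3 (glide loss): welzanku → elzanku
  rule 4: no change — elzanku
  rule 5: no change — elzanku
  ⇒ Saneku elzanku
If borrowed from Tador 'weldanku' after the early changes, it would undergo only the recent ones:
  rule 4 (unconditioned shift): weldanku → veldanku
  rule 5 (palatalisation): no change (veldanku)
  ⇒ as a loan: veldanku
Saneku 'elzanku' matches the inherited outcome exactly, so it is an inherited cognate, not a loan.

inherited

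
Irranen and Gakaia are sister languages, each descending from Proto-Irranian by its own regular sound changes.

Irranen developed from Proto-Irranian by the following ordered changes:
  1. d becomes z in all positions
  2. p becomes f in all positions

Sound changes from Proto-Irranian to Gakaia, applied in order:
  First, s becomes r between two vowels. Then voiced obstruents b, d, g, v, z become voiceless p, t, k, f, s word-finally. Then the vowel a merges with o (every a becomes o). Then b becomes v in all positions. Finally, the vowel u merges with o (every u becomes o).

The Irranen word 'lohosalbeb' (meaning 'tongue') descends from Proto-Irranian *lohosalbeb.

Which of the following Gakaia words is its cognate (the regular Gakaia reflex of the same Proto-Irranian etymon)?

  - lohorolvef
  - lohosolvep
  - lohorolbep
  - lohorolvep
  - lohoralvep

Gakaia: start from *lohosalbeb.
  rule 1 (rhotacism): lohosalbeb → lohoralbeb
  rule 2 (final devoicing): lohoralbeb → lohoralbep
  rule 3 (vowel merger): lohoralbep → lohorolbep
  rule 4 (unconditioned shift): lohorolbep → lohorolvep
  rule 5: no change — lohorolvep
  ⇒ Gakaia lohorolvep
The other candidates each miss or misapply at least one Gakaia change.

lohorolvep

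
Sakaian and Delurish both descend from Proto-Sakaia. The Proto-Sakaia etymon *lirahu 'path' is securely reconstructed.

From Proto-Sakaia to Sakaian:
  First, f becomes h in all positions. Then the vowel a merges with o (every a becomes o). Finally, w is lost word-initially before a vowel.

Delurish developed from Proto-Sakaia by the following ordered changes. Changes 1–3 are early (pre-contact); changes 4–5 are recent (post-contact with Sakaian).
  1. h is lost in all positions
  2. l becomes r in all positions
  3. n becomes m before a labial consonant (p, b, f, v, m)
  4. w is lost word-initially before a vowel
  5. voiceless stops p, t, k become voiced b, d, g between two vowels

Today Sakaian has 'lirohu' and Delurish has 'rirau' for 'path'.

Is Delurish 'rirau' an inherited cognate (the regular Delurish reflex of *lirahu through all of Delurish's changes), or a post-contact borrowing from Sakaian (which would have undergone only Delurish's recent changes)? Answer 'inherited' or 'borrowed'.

inherited

If inherited, *lirahu would pass through all of Delurish's changes:
Delurish: *lirahu > lirau > rirau  (by h-loss, unconditioned shift)
If borrowed from Sakaian 'lirohu' after the early changes, it would undergo only the recent ones:
  rule 4 (glide loss): no change (lirohu)
  rule 5 (intervocalic voicing): no change (lirohu)
  ⇒ as a loan: lirohu
Delurish 'rirau' matches the inherited outcome exactly, so it is an inherited cognate, not a loan.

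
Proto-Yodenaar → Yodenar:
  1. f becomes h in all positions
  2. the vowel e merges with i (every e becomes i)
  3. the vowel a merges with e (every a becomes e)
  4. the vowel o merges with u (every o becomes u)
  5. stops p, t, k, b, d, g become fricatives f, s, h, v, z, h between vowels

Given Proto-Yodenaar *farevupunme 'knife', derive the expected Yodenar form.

Yodenar: *farevupunme
  farevupunme → harevupunme   [unconditioned shift]
  harevupunme → harivupunmi   [vowel merger]
  harivupunmi → herivupunmi   [vowel merger]
  herivupunmi (rule 4 does not apply)
  herivupunmi → herivufunmi   [intervocalic lenition]
  giving Yodenar herivufunmi.

herivufunmi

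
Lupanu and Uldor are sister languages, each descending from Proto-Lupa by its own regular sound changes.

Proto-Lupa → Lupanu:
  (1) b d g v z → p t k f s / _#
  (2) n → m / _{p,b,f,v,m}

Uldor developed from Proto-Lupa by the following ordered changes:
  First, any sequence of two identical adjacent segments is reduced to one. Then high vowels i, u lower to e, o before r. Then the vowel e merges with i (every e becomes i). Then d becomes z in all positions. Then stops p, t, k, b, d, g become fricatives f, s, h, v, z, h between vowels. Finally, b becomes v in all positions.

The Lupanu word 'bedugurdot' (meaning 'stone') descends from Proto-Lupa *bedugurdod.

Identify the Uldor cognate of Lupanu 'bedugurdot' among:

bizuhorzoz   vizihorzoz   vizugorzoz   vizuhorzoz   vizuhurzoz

Uldor: *bedugurdod
  bedugurdod (rule 1 does not apply)
  bedugurdod → bedugordod   [pre-rhotic lowering]
  bedugordod → bidugordod   [vowel merger]
  bidugordod → bizugorzoz   [unconditioned shift]
  bizugorzoz → bizuhorzoz   [intervocalic lenition]
  bizuhorzoz → vizuhorzoz   [unconditioned shift]
  giving Uldor vizuhorzoz.

vizuhorzoz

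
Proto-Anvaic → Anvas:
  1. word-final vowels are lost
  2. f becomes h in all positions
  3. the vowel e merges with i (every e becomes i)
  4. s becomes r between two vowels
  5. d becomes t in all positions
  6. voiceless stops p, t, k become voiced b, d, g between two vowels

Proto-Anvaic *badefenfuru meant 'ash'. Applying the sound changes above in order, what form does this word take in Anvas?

Anvas: start from *badefenfuru.
  rule 1 (apocope): badefenfuru → badefenfur
  rule 2 (unconditioned shift): badefenfur → badehenhur
  rule 3 (vowel merger): badehenhur → badihinhur
  rule 4: no change — badihinhur
  rule 5 (unconditioned shift): badihinhur → batihinhur
  rule 6 (intervocalic voicing): batihinhur → badihinhur
  ⇒ Anvas badihinhur

badihinhur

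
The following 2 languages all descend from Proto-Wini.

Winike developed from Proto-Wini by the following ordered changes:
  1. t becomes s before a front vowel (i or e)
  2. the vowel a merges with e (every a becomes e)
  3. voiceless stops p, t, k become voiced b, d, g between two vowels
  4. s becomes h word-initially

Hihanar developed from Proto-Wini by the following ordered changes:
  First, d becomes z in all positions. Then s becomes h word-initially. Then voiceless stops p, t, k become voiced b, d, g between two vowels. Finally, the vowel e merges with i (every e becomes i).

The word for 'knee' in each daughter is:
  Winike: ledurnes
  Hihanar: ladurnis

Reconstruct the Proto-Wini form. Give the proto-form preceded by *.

Position 3: Winike has d, Hihanar has d. In Hihanar, d can only continue *t, so the proto-segment is *t.
Position 2: Winike has e, Hihanar has a. Hihanar preserves a here (none of its changes turn any other segment into a), so the proto-segment is *a.
Position 7: Winike has e, Hihanar has i. Taking the neighbouring segments as reconstructed: Winike e could go back to *a or *e; Hihanar i could go back to *e or *i — the one source consistent with every daughter is *e.
The remaining positions agree across the daughters. Check the candidate against every language:
Winike: start from *laturnes.
  rule 1: no change — laturnes
  rule 2 (vowel merger): laturnes → leturnes
  rule 3 (intervocalic voicing): leturnes → ledurnes
  rule 4: no change — ledurnes
  ⇒ Winike ledurnes
Hihanar: *laturnes > ladurnes > ladurnis  (by intervocalic voicing, vowel merger)
No other proto-form is consistent with every reflex, so the reconstruction is *laturnes.

*laturnes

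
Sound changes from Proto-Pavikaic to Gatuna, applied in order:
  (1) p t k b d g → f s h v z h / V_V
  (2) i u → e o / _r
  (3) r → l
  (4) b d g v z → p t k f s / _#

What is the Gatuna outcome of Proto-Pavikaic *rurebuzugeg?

Gatuna: start from *rurebuzugeg.
  rule 1 (intervocalic lenition): rurebuzugeg → rurevuzuheg
  rule 2 (pre-rhotic lowering): rurevuzuheg → rorevuzuheg
  rule 3 (unconditioned shift): rorevuzuheg → lolevuzuheg
  rule 4 (final devoicing): lolevuzuheg → lolevuzuhek
  ⇒ Gatuna lolevuzuhek

lolevuzuhek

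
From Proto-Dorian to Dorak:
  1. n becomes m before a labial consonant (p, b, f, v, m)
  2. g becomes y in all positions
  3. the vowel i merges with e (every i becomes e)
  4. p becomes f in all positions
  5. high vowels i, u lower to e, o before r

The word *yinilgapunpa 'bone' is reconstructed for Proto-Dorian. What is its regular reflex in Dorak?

yenelyafumfa

Dorak: start from *yinilgapunpa.
  rule 1 (nasal place assimilation): yinilgapunpa → yinilgapumpa
  rule 2 (unconditioned shift): yinilgapumpa → yinilyapumpa
  rule 3 (vowel merger): yinilyapumpa → yenelyapumpa
  rule 4 (unconditioned shift): yenelyapumpa → yenelyafumfa
  rule 5: no change — yenelyafumfa
  ⇒ Dorak yenelyafumfa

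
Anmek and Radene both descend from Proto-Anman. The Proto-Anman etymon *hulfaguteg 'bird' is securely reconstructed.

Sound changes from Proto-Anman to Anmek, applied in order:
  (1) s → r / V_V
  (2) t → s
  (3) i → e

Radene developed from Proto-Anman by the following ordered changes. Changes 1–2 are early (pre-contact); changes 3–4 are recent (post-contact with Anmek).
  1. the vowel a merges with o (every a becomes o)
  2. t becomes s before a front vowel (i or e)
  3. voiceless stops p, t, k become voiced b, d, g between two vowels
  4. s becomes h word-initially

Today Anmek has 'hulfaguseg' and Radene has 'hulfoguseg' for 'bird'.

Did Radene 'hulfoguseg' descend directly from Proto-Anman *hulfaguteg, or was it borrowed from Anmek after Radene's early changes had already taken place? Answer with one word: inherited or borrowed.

inherited

If inherited, *hulfaguteg would pass through all of Radene's changes:
Radene: *hulfaguteg
  hulfaguteg → hulfoguteg   [vowel merger]
  hulfoguteg → hulfoguseg   [palatalisation]
  hulfoguseg (rule 3 does not apply)
  hulfoguseg (rule 4 does not apply)
  giving Radene hulfoguseg.
If borrowed from Anmek 'hulfaguseg' after the early changes, it would undergo only the recent ones:
  rule 3 (intervocalic voicing): no change (hulfaguseg)
  rule 4 (debuccalisation): no change (hulfaguseg)
  ⇒ as a loan: hulfaguseg
Radene 'hulfoguseg' matches the inherited outcome exactly, so it is an inherited cognate, not a loan.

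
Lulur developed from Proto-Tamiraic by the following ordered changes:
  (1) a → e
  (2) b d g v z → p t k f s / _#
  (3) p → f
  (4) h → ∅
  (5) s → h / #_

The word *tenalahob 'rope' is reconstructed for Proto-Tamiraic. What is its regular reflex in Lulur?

teneleof

Lulur: *tenalahob > tenelehob > tenelehop > tenelehof > teneleof  (by vowel merger, final devoicing, unconditioned shift, h-loss)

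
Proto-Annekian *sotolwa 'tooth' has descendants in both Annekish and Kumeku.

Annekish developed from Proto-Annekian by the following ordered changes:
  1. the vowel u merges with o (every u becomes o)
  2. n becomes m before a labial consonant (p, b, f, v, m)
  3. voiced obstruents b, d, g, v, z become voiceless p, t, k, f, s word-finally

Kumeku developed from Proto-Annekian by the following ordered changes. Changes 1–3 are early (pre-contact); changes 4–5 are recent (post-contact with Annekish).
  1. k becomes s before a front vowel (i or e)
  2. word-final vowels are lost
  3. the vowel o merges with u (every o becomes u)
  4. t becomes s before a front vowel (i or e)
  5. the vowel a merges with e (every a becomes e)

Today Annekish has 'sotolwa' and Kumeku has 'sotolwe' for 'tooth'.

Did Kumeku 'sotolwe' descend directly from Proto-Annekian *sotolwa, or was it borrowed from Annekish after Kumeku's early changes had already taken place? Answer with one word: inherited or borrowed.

If inherited, *sotolwa would pass through all of Kumeku's changes:
Kumeku: *sotolwa
  sotolwa (rule 1 does not apply)
  sotolwa → sotolw   [apocope]
  sotolw → sutulw   [vowel merger]
  sutulw (rule 4 does not apply)
  sutulw (rule 5 does not apply)
  giving Kumeku sutulw.
If borrowed from Annekish 'sotolwa' after the early changes, it would undergo only the recent ones:
  rule 4 (palatalisation): no change (sotolwa)
  rule 5 (vowel merger): sotolwa → sotolwe
  ⇒ as a loan: sotolwe
Kumeku 'sotolwe' matches the loan outcome 'sotolwe', not the inherited 'sutulw' — it skipped the early Kumeku changes, so it was borrowed from Annekish.

borrowed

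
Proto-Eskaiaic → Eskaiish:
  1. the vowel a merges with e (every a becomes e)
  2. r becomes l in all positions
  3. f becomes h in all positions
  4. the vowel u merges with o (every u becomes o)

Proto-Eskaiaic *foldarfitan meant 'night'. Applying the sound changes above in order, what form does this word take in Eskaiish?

holdelhiten

Eskaiish: start from *foldarfitan.
  rule 1 (vowel merger): foldarfitan → folderfiten
  rule 2 (unconditioned shift): folderfiten → foldelfiten
  rule 3 (unconditioned shift): foldelfiten → holdelhiten
  rule 4: no change — holdelhiten
  ⇒ Eskaiish holdelhiten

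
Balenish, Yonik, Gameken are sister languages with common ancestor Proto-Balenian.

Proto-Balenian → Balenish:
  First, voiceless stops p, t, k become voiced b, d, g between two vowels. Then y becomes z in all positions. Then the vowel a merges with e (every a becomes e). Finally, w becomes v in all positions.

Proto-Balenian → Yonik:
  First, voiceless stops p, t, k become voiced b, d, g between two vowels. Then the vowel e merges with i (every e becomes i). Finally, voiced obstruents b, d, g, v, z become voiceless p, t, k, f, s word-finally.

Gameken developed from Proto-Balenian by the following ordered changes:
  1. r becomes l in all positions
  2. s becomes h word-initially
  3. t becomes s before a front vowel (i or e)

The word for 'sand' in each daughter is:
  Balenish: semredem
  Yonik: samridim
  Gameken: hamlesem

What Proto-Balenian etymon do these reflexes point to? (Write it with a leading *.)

Position 4: Balenish has r, Yonik has r, Gameken has l. Balenish preserves r here (none of its changes turn any other segment into r), so the proto-segment is *r.
Position 6: Balenish has d, Yonik has d, Gameken has s. Taking the neighbouring segments as reconstructed: Balenish d could go back to *t or *d; Yonik d could go back to *t or *d; Gameken s could go back to *t or *s — the one source consistent with every daughter is *t.
Continuing position by position gives *samretem; check it forward:
Balenish: *samretem
  samretem → samredem   [intervocalic voicing]
  samredem (rule 2 does not apply)
  samredem → semredem   [vowel merger]
  semredem (rule 4 does not apply)
  giving Balenish semredem.
Yonik: *samretem > samredem > samridim  (by intervocalic voicing, vowel merger)
Gameken: *samretem
  samretem → samletem   [unconditioned shift]
  samletem → hamletem   [debuccalisation]
  hamletem → hamlesem   [palatalisation]
  giving Gameken hamlesem.
No other proto-form is consistent with every reflex, so the reconstruction is *samretem.

*samretem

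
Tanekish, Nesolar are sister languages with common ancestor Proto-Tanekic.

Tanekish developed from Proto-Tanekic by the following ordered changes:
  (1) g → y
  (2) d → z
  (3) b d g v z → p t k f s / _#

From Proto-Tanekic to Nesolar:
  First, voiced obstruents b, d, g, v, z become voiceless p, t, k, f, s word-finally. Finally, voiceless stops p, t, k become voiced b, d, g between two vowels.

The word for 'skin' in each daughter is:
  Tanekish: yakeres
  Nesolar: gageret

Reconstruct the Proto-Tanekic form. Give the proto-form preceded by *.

*gakered

Position 7: Tanekish has s, Nesolar has t. Taking the neighbouring segments as reconstructed: Tanekish s could go back to *d or *s or *z; Nesolar t could go back to *t or *d — the one source consistent with every daughter is *d.
Position 1: Tanekish has y, Nesolar has g. Taking the neighbouring segments as reconstructed: Tanekish y could go back to *g or *y; Nesolar g can only go back to *g — the one source consistent with every daughter is *g.
Position 3: Tanekish has k, Nesolar has g. Tanekish preserves k here (none of its changes turn any other segment into k), so the proto-segment is *k.
This points to *gakered. Verify forward in each daughter:
Tanekish: *gakered > yakered > yakerez > yakeres  (by unconditioned shift, unconditioned shift, final devoicing)
Nesolar: *gakered > gakeret > gageret  (by final devoicing, intervocalic voicing)
*gakered is the unique common source.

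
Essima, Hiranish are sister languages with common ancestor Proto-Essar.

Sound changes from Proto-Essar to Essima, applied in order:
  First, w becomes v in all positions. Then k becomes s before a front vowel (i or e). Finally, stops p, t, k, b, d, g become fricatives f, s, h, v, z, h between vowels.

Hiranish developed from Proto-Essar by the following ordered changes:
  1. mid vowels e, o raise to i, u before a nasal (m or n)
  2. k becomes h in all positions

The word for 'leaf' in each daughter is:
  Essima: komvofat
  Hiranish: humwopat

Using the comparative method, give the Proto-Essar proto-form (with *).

Position 4: Essima has v, Hiranish has w. Hiranish preserves w here (none of its changes turn any other segment into w), so the proto-segment is *w.
Position 2: Essima has o, Hiranish has u. Essima preserves o here (none of its changes turn any other segment into o), so the proto-segment is *o.
Position 6: Essima has f, Hiranish has p. Hiranish preserves p here (none of its changes turn any other segment into p), so the proto-segment is *p.
Verify the candidate proto-form against each daughter:
Essima: *komwopat > komvopat > komvofat  (by unconditioned shift, intervocalic lenition)
Hiranish: *komwopat
  komwopat → kumwopat   [pre-nasal raising]
  kumwopat → humwopat   [unconditioned shift]
  giving Hiranish humwopat.
No other proto-form is consistent with every reflex, so the reconstruction is *komwopat.

*komwopat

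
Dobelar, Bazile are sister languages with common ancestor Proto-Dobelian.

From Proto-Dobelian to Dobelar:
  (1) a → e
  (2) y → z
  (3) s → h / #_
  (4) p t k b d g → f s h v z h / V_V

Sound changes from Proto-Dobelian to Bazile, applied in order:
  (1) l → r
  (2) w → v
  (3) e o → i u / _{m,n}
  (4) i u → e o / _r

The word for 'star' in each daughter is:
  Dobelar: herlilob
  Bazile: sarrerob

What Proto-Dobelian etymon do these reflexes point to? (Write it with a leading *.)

*sarlilob

Position 4: Dobelar has l, Bazile has r. Dobelar preserves l here (none of its changes turn any other segment into l), so the proto-segment is *l.
Position 5: Dobelar has i, Bazile has e. Dobelar preserves i here (none of its changes turn any other segment into i), so the proto-segment is *i.
Position 2: Dobelar has e, Bazile has a. Bazile preserves a here (none of its changes turn any other segment into a), so the proto-segment is *a.
Continuing position by position gives *sarlilob; check it forward:
Dobelar: *sarlilob
  sarlilob → serlilob   [vowel merger]
  serlilob (rule 2 does not apply)
  serlilob → herlilob   [debuccalisation]
  herlilob (rule 4 does not apply)
  giving Dobelar herlilob.
Bazile: *sarlilob
  sarlilob → sarrirob   [unconditioned shift]
  sarrirob (rule 2 does not apply)
  sarrirob (rule 3 does not apply)
  sarrirob → sarrerob   [pre-rhotic lowering]
  giving Bazile sarrerob.
Only *sarlilob yields all of Dobelar herlilob, Bazile sarrerob.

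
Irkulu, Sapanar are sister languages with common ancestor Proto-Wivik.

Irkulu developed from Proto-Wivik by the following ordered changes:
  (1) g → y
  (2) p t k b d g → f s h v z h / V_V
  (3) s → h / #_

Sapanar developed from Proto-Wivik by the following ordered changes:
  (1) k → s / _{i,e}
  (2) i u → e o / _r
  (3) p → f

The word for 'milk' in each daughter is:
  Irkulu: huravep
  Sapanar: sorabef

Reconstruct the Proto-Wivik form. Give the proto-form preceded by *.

Position 7: Irkulu has p, Sapanar has f. Irkulu preserves p here (none of its changes turn any other segment into p), so the proto-segment is *p.
Position 2: Irkulu has u, Sapanar has o. Irkulu preserves u here (none of its changes turn any other segment into u), so the proto-segment is *u.
Position 5: Irkulu has v, Sapanar has b. Sapanar preserves b here (none of its changes turn any other segment into b), so the proto-segment is *b.
Continuing position by position gives *surabep; check it forward:
Irkulu: *surabep > suravep > huravep  (by intervocalic lenition, debuccalisation)
Sapanar: *surabep
  surabep (rule 1 does not apply)
  surabep → sorabep   [pre-rhotic lowering]
  sorabep → sorabef   [unconditioned shift]
  giving Sapanar sorabef.
*surabep is the unique common source.

*surabep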